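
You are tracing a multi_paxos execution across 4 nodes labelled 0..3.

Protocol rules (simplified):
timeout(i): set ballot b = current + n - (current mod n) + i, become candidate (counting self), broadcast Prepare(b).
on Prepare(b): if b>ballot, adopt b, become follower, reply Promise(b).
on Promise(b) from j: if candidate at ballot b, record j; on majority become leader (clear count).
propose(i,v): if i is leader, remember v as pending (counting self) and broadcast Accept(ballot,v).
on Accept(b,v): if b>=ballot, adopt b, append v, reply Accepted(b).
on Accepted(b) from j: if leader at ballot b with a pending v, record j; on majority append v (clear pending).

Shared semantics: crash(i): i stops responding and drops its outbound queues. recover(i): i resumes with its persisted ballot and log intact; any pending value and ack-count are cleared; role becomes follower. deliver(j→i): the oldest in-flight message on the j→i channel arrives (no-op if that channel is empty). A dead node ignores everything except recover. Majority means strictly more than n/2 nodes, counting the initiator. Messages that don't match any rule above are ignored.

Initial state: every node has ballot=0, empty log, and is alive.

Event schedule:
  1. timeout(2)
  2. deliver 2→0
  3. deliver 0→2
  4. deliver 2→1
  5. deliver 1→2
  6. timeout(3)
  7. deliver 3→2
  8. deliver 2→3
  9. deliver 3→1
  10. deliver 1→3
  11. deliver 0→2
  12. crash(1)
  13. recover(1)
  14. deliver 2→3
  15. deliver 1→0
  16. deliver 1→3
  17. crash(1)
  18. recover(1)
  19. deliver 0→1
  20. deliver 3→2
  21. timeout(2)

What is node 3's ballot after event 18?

7

after 1 — timeout(2): n2:cand/b6/[-]
after 2 — deliver 2→0: n0:foll/b6/[-]
after 3 — deliver 0→2: ·
after 4 — deliver 2→1: n1:foll/b6/[-]
after 5 — deliver 1→2: n2:lead/b6/[-]
after 6 — timeout(3): n3:cand/b7/[-]
after 7 — deliver 3→2: n2:foll/b7/[-]
after 8 — deliver 2→3: ·
after 9 — deliver 3→1: n1:foll/b7/[-]
after 10 — deliver 1→3: ·
after 11 — deliver 0→2: ·
after 12 — crash(1): n1:✗foll/b7/[-]
after 13 — recover(1): n1:foll/b7/[-]
after 14 — deliver 2→3: n3:lead/b7/[-]
after 15 — deliver 1→0: ·
after 16 — deliver 1→3: ·
after 17 — crash(1): n1:✗foll/b7/[-]
after 18 — recover(1): n1:foll/b7/[-]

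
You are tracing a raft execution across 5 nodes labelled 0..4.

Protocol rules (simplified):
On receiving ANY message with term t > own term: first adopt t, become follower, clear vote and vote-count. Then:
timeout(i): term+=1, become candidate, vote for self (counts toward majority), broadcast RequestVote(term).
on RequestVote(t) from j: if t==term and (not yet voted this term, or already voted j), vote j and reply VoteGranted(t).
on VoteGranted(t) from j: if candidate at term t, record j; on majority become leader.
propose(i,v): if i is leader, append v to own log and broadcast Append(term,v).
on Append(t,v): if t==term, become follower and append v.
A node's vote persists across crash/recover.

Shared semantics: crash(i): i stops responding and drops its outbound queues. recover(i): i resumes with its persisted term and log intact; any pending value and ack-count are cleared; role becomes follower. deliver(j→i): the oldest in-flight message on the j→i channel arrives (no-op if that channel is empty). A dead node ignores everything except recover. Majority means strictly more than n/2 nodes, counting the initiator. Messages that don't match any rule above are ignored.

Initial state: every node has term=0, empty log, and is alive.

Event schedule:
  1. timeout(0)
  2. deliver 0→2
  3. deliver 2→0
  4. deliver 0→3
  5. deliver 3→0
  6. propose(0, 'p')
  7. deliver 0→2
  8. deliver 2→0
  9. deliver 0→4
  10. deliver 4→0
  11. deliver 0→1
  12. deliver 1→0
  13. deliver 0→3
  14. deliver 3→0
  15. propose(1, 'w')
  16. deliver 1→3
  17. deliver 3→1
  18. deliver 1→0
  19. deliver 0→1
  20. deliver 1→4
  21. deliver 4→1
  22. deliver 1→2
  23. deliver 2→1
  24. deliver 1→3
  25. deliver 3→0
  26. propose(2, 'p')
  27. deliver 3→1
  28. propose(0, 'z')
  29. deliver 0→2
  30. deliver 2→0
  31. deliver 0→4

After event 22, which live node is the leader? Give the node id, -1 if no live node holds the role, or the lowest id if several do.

[1] timeout(0) → N0(cand t1 [-])
[2] deliver 0→2 → N2(foll t1 [-])
[3] deliver 2→0 → ∅
[4] deliver 0→3 → N3(foll t1 [-])
[5] deliver 3→0 → N0(lead t1 [-])
[6] propose(0,'p') → N0(lead t1 [p])
[7] deliver 0→2 → N2(foll t1 [p])
[8] deliver 2→0 → ∅
[9] deliver 0→4 → N4(foll t1 [-])
[10] deliver 4→0 → ∅
[11] deliver 0→1 → N1(foll t1 [-])
[12] deliver 1→0 → ∅
[13] deliver 0→3 → N3(foll t1 [p])
[14] deliver 3→0 → ∅
[15] propose(1,'w') → ∅
[16] deliver 1→3 → ∅
[17] deliver 3→1 → ∅
[18] deliver 1→0 → ∅
[19] deliver 0→1 → N1(foll t1 [p])
[20] deliver 1→4 → ∅
[21] deliver 4→1 → ∅
[22] deliver 1→2 → ∅

0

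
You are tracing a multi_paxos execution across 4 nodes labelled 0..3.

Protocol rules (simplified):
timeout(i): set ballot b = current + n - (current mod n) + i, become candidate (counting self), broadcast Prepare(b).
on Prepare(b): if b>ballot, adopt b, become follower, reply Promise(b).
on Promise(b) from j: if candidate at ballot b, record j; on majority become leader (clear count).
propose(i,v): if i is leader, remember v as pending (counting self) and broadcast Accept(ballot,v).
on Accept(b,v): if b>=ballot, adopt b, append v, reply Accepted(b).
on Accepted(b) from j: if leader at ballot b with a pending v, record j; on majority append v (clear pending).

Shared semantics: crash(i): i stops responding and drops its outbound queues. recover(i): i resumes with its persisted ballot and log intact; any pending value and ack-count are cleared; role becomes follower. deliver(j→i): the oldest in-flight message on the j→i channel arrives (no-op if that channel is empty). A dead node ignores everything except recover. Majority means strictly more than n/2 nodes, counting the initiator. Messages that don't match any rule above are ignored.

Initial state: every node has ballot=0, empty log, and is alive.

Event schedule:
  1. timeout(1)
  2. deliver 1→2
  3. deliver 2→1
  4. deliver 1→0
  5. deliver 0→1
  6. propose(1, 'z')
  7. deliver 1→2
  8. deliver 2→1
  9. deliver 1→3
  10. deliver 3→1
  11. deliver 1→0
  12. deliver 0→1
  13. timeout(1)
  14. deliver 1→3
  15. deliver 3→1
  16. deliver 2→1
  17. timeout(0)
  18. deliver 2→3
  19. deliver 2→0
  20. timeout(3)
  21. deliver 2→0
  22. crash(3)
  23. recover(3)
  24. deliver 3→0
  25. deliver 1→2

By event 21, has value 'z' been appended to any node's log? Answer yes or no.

yes

e1 timeout(1): 1[cand,b=5,-]
e2 deliver 1→2: 2[foll,b=5,-]
e3 deliver 2→1: ·
e4 deliver 1→0: 0[foll,b=5,-]
e5 deliver 0→1: 1[lead,b=5,-]
e6 propose(1,'z'): ·
e7 deliver 1→2: 2[foll,b=5,z]
e8 deliver 2→1: ·
e9 deliver 1→3: 3[foll,b=5,-]
e10 deliver 3→1: ·
e11 deliver 1→0: 0[foll,b=5,z]
e12 deliver 0→1: 1[lead,b=5,z]
e13 timeout(1): 1[cand,b=9,z]
e14 deliver 1→3: 3[foll,b=5,z]
e15 deliver 3→1: ·
e16 deliver 2→1: ·
e17 timeout(0): 0[cand,b=8,z]
e18 deliver 2→3: ·
e19 deliver 2→0: ·
e20 timeout(3): 3[cand,b=11,z]
e21 deliver 2→0: ·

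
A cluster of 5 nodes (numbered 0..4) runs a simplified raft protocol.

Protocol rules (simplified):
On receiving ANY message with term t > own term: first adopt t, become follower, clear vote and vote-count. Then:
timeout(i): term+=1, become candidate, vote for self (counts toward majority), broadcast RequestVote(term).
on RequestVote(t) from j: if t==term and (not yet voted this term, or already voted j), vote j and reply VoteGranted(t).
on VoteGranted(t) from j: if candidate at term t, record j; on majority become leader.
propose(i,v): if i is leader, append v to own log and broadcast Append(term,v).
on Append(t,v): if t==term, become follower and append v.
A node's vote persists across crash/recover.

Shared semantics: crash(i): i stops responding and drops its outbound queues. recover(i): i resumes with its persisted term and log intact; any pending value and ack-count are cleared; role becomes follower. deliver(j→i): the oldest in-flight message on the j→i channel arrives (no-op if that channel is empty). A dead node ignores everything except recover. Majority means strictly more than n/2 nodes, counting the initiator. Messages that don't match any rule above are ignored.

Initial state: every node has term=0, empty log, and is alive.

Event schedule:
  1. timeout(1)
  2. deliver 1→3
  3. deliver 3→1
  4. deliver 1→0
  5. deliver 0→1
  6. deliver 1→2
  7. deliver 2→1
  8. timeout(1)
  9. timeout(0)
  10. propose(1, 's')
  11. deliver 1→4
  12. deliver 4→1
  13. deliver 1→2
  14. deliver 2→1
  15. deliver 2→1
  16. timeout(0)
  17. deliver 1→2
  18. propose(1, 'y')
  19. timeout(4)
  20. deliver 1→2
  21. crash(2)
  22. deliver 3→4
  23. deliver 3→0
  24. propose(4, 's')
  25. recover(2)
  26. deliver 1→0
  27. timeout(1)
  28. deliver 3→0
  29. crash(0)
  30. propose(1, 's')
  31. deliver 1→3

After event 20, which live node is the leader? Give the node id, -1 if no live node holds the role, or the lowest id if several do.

-1

after 1 — timeout(1): n1:cand/t1/[-]
after 2 — deliver 1→3: n3:foll/t1/[-]
after 3 — deliver 3→1: ·
after 4 — deliver 1→0: n0:foll/t1/[-]
after 5 — deliver 0→1: n1:lead/t1/[-]
after 6 — deliver 1→2: n2:foll/t1/[-]
after 7 — deliver 2→1: ·
after 8 — timeout(1): n1:cand/t2/[-]
after 9 — timeout(0): n0:cand/t2/[-]
after 10 — propose(1,'s'): ·
after 11 — deliver 1→4: n4:foll/t1/[-]
after 12 — deliver 4→1: ·
after 13 — deliver 1→2: n2:foll/t2/[-]
after 14 — deliver 2→1: ·
after 15 — deliver 2→1: ·
after 16 — timeout(0): n0:cand/t3/[-]
after 17 — deliver 1→2: ·
after 18 — propose(1,'y'): ·
after 19 — timeout(4): n4:cand/t2/[-]
after 20 — deliver 1→2: ·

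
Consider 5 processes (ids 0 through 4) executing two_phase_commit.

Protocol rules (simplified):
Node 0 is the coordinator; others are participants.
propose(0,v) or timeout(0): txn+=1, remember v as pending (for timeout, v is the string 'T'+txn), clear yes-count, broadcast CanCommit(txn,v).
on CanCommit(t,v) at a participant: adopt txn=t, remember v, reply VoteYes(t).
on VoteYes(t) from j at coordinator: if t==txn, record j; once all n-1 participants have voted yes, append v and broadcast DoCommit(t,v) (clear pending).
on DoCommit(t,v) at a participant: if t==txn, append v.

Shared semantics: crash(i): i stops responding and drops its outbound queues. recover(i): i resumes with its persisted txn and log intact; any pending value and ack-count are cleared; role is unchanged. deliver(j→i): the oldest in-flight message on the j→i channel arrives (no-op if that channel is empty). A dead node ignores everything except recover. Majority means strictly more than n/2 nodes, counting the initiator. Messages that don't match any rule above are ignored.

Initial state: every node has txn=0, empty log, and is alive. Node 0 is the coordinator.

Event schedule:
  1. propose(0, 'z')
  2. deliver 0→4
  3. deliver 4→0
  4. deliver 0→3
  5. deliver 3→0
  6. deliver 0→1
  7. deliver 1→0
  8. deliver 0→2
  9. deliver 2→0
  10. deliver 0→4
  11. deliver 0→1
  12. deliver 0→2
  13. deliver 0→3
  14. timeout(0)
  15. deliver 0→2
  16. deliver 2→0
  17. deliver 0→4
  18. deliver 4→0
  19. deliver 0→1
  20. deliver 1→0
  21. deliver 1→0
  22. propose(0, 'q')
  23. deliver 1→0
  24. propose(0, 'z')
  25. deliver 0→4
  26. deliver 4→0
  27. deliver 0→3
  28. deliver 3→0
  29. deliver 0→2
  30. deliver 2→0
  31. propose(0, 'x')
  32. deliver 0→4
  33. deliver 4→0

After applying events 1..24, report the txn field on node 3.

[1] propose(0,'z') → N0(coor t1 [-])
[2] deliver 0→4 → N4(part t1 [-])
[3] deliver 4→0 → ∅
[4] deliver 0→3 → N3(part t1 [-])
[5] deliver 3→0 → ∅
[6] deliver 0→1 → N1(part t1 [-])
[7] deliver 1→0 → ∅
[8] deliver 0→2 → N2(part t1 [-])
[9] deliver 2→0 → N0(coor t1 [z])
[10] deliver 0→4 → N4(part t1 [z])
[11] deliver 0→1 → N1(part t1 [z])
[12] deliver 0→2 → N2(part t1 [z])
[13] deliver 0→3 → N3(part t1 [z])
[14] timeout(0) → N0(coor t2 [z])
[15] deliver 0→2 → N2(part t2 [z])
[16] deliver 2→0 → ∅
[17] deliver 0→4 → N4(part t2 [z])
[18] deliver 4→0 → ∅
[19] deliver 0→1 → N1(part t2 [z])
[20] deliver 1→0 → ∅
[21] deliver 1→0 → ∅
[22] propose(0,'q') → N0(coor t3 [z])
[23] deliver 1→0 → ∅
[24] propose(0,'z') → N0(coor t4 [z])

1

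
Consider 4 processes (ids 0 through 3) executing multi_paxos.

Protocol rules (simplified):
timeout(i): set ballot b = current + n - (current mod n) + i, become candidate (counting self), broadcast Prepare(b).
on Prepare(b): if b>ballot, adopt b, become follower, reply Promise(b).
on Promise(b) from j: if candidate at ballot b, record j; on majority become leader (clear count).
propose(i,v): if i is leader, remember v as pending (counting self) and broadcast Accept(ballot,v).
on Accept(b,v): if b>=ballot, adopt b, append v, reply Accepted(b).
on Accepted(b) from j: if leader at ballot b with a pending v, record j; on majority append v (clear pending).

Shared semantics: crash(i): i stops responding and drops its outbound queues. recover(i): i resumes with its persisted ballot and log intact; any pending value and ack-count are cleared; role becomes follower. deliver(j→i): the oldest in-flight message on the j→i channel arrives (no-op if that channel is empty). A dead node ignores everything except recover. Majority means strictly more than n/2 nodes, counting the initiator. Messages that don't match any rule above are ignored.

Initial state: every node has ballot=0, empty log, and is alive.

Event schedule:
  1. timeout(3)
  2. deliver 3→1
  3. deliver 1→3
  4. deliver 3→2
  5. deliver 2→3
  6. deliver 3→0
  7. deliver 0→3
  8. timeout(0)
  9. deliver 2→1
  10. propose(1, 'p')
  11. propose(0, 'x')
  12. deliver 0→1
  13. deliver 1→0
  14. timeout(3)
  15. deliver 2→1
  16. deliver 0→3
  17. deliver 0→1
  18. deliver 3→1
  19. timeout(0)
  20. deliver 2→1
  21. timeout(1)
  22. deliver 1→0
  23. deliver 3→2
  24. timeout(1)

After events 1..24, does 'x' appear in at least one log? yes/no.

step 1 timeout(3): 3={cand,b=7,log=-}
step 2 deliver 3→1: 1={foll,b=7,log=-}
step 3 deliver 1→3: —
step 4 deliver 3→2: 2={foll,b=7,log=-}
step 5 deliver 2→3: 3={lead,b=7,log=-}
step 6 deliver 3→0: 0={foll,b=7,log=-}
step 7 deliver 0→3: —
step 8 timeout(0): 0={cand,b=8,log=-}
step 9 deliver 2→1: —
step 10 propose(1,'p'): —
step 11 propose(0,'x'): —
step 12 deliver 0→1: 1={foll,b=8,log=-}
step 13 deliver 1→0: —
step 14 timeout(3): 3={cand,b=11,log=-}
step 15 deliver 2→1: —
step 16 deliver 0→3: —
step 17 deliver 0→1: —
step 18 deliver 3→1: 1={foll,b=11,log=-}
step 19 timeout(0): 0={cand,b=12,log=-}
step 20 deliver 2→1: —
step 21 timeout(1): 1={cand,b=13,log=-}
step 22 deliver 1→0: 0={foll,b=13,log=-}
step 23 deliver 3→2: 2={foll,b=11,log=-}
step 24 timeout(1): 1={cand,b=17,log=-}

no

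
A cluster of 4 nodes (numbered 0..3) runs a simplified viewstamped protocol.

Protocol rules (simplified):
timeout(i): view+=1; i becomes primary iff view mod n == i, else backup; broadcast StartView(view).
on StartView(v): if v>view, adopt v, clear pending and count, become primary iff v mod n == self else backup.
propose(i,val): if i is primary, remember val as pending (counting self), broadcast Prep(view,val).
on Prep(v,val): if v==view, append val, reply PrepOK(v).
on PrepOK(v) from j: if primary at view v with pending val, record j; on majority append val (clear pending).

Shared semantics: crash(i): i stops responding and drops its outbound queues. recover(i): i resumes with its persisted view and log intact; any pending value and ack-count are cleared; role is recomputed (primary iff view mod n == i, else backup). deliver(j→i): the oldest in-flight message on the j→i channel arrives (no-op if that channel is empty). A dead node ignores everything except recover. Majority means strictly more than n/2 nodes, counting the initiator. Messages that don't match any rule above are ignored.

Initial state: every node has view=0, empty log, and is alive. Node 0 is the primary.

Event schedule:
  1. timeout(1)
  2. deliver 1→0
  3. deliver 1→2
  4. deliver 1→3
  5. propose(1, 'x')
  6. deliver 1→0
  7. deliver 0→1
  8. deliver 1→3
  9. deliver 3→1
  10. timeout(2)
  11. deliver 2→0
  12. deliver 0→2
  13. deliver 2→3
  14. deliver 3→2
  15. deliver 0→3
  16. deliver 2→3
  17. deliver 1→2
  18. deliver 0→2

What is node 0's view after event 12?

1. timeout(1):  <1:prim v1 ->
2. deliver 1→0:  <0:back v1 ->
3. deliver 1→2:  <2:back v1 ->
4. deliver 1→3:  <3:back v1 ->
5. propose(1,'x'):  nop
6. deliver 1→0:  <0:back v1 x>
7. deliver 0→1:  nop
8. deliver 1→3:  <3:back v1 x>
9. deliver 3→1:  <1:prim v1 x>
10. timeout(2):  <2:prim v2 ->
11. deliver 2→0:  <0:back v2 x>
12. deliver 0→2:  nop

2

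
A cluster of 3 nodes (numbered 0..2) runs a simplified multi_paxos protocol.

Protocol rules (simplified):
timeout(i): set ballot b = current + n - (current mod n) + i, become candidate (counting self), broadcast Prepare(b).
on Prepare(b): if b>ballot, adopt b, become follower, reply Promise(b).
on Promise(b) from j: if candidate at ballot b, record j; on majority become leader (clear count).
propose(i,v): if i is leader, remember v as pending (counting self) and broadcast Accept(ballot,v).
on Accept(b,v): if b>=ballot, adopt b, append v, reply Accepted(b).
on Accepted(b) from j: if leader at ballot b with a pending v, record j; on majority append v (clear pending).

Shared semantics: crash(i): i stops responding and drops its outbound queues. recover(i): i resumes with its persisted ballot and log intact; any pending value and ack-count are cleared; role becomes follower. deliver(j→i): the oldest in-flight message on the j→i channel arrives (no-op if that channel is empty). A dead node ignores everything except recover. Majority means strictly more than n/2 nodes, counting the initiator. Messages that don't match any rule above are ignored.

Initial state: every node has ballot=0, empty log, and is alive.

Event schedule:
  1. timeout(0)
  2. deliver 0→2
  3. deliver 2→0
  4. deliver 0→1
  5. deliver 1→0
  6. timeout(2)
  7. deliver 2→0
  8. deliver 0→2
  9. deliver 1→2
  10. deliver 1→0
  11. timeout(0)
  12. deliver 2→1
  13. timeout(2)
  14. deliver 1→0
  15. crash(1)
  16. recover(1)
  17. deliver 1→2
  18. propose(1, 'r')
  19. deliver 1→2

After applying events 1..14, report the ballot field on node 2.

[1] timeout(0) → N0(cand b3 [-])
[2] deliver 0→2 → N2(foll b3 [-])
[3] deliver 2→0 → N0(lead b3 [-])
[4] deliver 0→1 → N1(foll b3 [-])
[5] deliver 1→0 → ∅
[6] timeout(2) → N2(cand b8 [-])
[7] deliver 2→0 → N0(foll b8 [-])
[8] deliver 0→2 → N2(lead b8 [-])
[9] deliver 1→2 → ∅
[10] deliver 1→0 → ∅
[11] timeout(0) → N0(cand b9 [-])
[12] deliver 2→1 → N1(foll b8 [-])
[13] timeout(2) → N2(cand b11 [-])
[14] deliver 1→0 → ∅

11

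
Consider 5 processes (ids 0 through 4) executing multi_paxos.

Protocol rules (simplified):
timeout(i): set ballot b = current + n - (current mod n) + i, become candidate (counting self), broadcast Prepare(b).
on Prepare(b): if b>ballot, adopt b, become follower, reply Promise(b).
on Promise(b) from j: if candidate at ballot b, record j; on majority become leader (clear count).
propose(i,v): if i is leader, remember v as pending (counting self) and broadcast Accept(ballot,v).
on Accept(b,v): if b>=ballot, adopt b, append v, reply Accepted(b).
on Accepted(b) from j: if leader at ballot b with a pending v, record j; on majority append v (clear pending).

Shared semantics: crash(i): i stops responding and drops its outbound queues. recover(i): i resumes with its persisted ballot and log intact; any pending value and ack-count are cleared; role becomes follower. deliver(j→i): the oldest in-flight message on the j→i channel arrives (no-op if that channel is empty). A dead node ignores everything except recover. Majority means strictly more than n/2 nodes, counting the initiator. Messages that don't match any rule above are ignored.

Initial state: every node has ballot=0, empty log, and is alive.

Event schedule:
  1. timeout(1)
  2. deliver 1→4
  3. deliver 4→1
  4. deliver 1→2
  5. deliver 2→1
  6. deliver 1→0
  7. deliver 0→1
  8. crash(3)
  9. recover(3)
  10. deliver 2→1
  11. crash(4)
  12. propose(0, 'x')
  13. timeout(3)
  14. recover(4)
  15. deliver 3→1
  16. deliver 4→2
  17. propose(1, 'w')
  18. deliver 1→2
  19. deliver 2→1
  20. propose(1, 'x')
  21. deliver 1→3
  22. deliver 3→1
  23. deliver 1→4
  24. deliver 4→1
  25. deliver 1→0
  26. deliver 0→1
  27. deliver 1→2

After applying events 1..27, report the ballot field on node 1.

step 1 timeout(1): 1={cand,b=6,log=-}
step 2 deliver 1→4: 4={foll,b=6,log=-}
step 3 deliver 4→1: —
step 4 deliver 1→2: 2={foll,b=6,log=-}
step 5 deliver 2→1: 1={lead,b=6,log=-}
step 6 deliver 1→0: 0={foll,b=6,log=-}
step 7 deliver 0→1: —
step 8 crash(3): 3={✗foll,b=0,log=-}
step 9 recover(3): 3={foll,b=0,log=-}
step 10 deliver 2→1: —
step 11 crash(4): 4={✗foll,b=6,log=-}
step 12 propose(0,'x'): —
step 13 timeout(3): 3={cand,b=8,log=-}
step 14 recover(4): 4={foll,b=6,log=-}
step 15 deliver 3→1: 1={foll,b=8,log=-}
step 16 deliver 4→2: —
step 17 propose(1,'w'): —
step 18 deliver 1→2: —
step 19 deliver 2→1: —
step 20 propose(1,'x'): —
step 21 deliver 1→3: —
step 22 deliver 3→1: —
step 23 deliver 1→4: —
step 24 deliver 4→1: —
step 25 deliver 1→0: —
step 26 deliver 0→1: —
step 27 deliver 1→2: —

8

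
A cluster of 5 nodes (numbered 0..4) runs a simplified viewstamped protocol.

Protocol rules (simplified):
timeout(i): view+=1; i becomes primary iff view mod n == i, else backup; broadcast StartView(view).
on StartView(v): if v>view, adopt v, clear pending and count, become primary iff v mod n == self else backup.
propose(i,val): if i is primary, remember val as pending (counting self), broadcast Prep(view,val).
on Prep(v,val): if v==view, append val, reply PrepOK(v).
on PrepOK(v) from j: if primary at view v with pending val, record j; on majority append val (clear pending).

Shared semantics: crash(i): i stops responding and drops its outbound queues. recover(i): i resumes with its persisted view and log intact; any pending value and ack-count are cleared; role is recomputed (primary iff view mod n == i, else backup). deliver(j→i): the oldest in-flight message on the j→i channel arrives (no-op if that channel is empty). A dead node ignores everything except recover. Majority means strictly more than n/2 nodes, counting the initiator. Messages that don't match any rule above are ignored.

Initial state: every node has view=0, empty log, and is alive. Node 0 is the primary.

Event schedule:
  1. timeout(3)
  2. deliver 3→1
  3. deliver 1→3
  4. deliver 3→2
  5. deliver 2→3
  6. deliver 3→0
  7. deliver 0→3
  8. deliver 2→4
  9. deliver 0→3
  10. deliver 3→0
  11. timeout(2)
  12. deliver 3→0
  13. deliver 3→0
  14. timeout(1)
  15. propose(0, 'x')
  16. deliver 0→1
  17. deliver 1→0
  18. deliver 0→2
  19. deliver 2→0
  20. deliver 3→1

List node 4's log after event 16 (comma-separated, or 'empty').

empty

after 1 — timeout(3): n3:back/v1/[-]
after 2 — deliver 3→1: n1:prim/v1/[-]
after 3 — deliver 1→3: ·
after 4 — deliver 3→2: n2:back/v1/[-]
after 5 — deliver 2→3: ·
after 6 — deliver 3→0: n0:back/v1/[-]
after 7 — deliver 0→3: ·
after 8 — deliver 2→4: ·
after 9 — deliver 0→3: ·
after 10 — deliver 3→0: ·
after 11 — timeout(2): n2:prim/v2/[-]
after 12 — deliver 3→0: ·
after 13 — deliver 3→0: ·
after 14 — timeout(1): n1:back/v2/[-]
after 15 — propose(0,'x'): ·
after 16 — deliver 0→1: ·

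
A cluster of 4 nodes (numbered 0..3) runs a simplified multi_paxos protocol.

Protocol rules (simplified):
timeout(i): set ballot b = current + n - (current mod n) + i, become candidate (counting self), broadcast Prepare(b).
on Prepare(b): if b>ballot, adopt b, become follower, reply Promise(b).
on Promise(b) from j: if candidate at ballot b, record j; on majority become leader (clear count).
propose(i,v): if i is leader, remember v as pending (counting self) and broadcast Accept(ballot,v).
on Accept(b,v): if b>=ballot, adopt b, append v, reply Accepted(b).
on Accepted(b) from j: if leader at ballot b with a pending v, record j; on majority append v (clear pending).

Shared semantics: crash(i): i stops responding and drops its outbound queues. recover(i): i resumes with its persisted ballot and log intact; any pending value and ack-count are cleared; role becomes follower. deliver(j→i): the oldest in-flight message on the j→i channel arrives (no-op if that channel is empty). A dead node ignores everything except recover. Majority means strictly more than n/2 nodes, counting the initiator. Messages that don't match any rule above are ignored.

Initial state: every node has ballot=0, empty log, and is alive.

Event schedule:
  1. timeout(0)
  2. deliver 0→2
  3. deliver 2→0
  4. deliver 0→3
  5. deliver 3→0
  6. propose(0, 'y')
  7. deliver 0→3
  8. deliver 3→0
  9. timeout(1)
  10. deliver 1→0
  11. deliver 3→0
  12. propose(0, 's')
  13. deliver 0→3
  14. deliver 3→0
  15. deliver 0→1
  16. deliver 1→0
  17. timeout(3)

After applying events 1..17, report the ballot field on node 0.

after 1 — timeout(0): n0:cand/b4/[-]
after 2 — deliver 0→2: n2:foll/b4/[-]
after 3 — deliver 2→0: ·
after 4 — deliver 0→3: n3:foll/b4/[-]
after 5 — deliver 3→0: n0:lead/b4/[-]
after 6 — propose(0,'y'): ·
after 7 — deliver 0→3: n3:foll/b4/[y]
after 8 — deliver 3→0: ·
after 9 — timeout(1): n1:cand/b5/[-]
after 10 — deliver 1→0: n0:foll/b5/[-]
after 11 — deliver 3→0: ·
after 12 — propose(0,'s'): ·
after 13 — deliver 0→3: ·
after 14 — deliver 3→0: ·
after 15 — deliver 0→1: ·
after 16 — deliver 1→0: ·
after 17 — timeout(3): n3:cand/b11/[y]

5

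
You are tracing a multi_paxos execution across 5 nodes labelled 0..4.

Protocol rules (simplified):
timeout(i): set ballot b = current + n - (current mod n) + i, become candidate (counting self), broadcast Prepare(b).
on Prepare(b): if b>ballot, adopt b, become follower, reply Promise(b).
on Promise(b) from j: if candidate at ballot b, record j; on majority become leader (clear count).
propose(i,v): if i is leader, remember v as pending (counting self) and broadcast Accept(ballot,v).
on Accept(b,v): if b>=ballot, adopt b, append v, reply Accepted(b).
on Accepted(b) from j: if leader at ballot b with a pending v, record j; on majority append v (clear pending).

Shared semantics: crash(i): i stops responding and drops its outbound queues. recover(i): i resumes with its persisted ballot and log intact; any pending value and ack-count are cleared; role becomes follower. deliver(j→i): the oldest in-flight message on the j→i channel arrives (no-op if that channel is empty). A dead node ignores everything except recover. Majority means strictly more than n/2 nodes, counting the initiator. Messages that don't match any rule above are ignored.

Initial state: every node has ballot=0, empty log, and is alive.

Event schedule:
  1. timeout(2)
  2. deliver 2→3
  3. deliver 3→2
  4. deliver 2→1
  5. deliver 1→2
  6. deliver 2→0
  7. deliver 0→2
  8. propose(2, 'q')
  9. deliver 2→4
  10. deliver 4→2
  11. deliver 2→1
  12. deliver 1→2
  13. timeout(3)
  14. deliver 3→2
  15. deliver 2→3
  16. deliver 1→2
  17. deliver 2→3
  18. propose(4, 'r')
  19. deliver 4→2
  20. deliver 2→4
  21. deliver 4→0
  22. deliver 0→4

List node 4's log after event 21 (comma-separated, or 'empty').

e1 timeout(2): 2[cand,b=7,-]
e2 deliver 2→3: 3[foll,b=7,-]
e3 deliver 3→2: ·
e4 deliver 2→1: 1[foll,b=7,-]
e5 deliver 1→2: 2[lead,b=7,-]
e6 deliver 2→0: 0[foll,b=7,-]
e7 deliver 0→2: ·
e8 propose(2,'q'): ·
e9 deliver 2→4: 4[foll,b=7,-]
e10 deliver 4→2: ·
e11 deliver 2→1: 1[foll,b=7,q]
e12 deliver 1→2: ·
e13 timeout(3): 3[cand,b=13,-]
e14 deliver 3→2: 2[foll,b=13,-]
e15 deliver 2→3: ·
e16 deliver 1→2: ·
e17 deliver 2→3: ·
e18 propose(4,'r'): ·
e19 deliver 4→2: ·
e20 deliver 2→4: 4[foll,b=7,q]
e21 deliver 4→0: ·

q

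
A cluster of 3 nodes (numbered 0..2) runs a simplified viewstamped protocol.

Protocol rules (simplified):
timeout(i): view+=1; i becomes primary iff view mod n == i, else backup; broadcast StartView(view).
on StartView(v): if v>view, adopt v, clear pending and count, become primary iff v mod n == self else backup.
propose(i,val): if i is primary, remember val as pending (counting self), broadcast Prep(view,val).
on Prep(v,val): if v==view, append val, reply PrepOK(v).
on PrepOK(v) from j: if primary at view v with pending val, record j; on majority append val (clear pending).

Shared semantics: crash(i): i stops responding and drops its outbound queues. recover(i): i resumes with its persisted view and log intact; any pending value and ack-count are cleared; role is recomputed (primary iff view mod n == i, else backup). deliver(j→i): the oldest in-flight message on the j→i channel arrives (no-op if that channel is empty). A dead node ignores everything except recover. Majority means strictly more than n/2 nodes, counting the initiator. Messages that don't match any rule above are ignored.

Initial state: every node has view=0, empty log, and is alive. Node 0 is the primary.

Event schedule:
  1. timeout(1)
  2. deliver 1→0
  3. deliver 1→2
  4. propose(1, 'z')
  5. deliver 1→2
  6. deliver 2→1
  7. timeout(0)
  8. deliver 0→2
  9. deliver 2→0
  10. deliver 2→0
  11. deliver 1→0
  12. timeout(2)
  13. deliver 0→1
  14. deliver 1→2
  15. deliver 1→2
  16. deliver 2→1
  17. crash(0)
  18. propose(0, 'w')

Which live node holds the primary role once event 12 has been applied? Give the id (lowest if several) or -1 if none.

[1] timeout(1) → N1(prim v1 [-])
[2] deliver 1→0 → N0(back v1 [-])
[3] deliver 1→2 → N2(back v1 [-])
[4] propose(1,'z') → ∅
[5] deliver 1→2 → N2(back v1 [z])
[6] deliver 2→1 → N1(prim v1 [z])
[7] timeout(0) → N0(back v2 [-])
[8] deliver 0→2 → N2(prim v2 [z])
[9] deliver 2→0 → ∅
[10] deliver 2→0 → ∅
[11] deliver 1→0 → ∅
[12] timeout(2) → N2(back v3 [z])

1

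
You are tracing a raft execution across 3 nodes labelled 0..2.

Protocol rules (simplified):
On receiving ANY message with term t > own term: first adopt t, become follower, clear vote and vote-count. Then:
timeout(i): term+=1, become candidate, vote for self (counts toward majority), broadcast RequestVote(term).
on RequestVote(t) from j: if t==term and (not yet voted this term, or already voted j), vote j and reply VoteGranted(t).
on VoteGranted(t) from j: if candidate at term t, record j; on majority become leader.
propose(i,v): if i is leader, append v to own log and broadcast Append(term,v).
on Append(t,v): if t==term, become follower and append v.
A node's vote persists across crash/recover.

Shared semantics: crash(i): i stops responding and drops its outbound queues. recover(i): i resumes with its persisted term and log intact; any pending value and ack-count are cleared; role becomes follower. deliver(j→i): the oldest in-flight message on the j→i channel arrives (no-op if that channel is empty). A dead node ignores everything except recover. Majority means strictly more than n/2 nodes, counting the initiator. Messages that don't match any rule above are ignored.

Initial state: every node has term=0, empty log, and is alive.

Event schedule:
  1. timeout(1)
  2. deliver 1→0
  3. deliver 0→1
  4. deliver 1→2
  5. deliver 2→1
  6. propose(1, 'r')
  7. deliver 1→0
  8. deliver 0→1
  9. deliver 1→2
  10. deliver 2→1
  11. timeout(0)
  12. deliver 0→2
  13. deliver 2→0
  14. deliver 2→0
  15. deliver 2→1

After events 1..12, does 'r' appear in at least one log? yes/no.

e1 timeout(1): 1[cand,t=1,-]
e2 deliver 1→0: 0[foll,t=1,-]
e3 deliver 0→1: 1[lead,t=1,-]
e4 deliver 1→2: 2[foll,t=1,-]
e5 deliver 2→1: ·
e6 propose(1,'r'): 1[lead,t=1,r]
e7 deliver 1→0: 0[foll,t=1,r]
e8 deliver 0→1: ·
e9 deliver 1→2: 2[foll,t=1,r]
e10 deliver 2→1: ·
e11 timeout(0): 0[cand,t=2,r]
e12 deliver 0→2: 2[foll,t=2,r]

yes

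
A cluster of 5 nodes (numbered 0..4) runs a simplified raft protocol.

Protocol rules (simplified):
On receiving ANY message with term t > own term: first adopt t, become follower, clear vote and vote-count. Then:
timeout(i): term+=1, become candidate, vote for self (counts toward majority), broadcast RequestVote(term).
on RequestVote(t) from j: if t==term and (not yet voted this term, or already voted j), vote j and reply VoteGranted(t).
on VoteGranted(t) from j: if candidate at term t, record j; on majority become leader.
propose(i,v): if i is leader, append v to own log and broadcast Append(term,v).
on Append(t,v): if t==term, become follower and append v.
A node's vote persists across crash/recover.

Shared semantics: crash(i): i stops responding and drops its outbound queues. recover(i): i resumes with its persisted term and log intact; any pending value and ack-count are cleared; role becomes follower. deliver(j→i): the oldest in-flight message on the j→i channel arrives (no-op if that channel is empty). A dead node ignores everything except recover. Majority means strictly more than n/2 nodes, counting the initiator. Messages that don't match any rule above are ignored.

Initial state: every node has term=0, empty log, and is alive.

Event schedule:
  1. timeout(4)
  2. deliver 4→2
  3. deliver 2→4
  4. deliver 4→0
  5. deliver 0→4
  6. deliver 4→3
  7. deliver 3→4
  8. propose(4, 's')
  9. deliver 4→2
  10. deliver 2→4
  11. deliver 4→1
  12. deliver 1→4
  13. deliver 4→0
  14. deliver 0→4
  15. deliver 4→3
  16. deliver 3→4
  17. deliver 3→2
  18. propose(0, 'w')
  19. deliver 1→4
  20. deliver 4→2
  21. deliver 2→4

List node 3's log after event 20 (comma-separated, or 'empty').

s

1. timeout(4):  <4:cand t1 ->
2. deliver 4→2:  <2:foll t1 ->
3. deliver 2→4:  nop
4. deliver 4→0:  <0:foll t1 ->
5. deliver 0→4:  <4:lead t1 ->
6. deliver 4→3:  <3:foll t1 ->
7. deliver 3→4:  nop
8. propose(4,'s'):  <4:lead t1 s>
9. deliver 4→2:  <2:foll t1 s>
10. deliver 2→4:  nop
11. deliver 4→1:  <1:foll t1 ->
12. deliver 1→4:  nop
13. deliver 4→0:  <0:foll t1 s>
14. deliver 0→4:  nop
15. deliver 4→3:  <3:foll t1 s>
16. deliver 3→4:  nop
17. deliver 3→2:  nop
18. propose(0,'w'):  nop
19. deliver 1→4:  nop
20. deliver 4→2:  nop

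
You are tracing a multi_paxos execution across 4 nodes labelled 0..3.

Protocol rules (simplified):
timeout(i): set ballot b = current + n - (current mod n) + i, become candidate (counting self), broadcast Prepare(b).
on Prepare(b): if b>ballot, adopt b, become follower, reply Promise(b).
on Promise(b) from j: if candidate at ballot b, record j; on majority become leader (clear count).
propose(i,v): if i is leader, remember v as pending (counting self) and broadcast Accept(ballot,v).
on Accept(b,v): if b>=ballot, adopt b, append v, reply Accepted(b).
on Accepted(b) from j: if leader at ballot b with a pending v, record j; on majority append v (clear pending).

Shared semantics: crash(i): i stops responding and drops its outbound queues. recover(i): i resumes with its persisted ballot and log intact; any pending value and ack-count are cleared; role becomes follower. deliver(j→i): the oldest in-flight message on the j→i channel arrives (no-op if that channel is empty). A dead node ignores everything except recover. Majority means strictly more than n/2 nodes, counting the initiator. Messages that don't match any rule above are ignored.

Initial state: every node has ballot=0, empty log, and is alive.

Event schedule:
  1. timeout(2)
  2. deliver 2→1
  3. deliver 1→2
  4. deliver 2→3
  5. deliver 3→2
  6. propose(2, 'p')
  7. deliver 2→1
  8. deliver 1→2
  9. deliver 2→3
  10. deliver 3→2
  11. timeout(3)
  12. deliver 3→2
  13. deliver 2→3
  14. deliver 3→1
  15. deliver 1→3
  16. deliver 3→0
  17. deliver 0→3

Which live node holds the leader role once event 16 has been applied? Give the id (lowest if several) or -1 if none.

3

1. timeout(2):  <2:cand b6 ->
2. deliver 2→1:  <1:foll b6 ->
3. deliver 1→2:  nop
4. deliver 2→3:  <3:foll b6 ->
5. deliver 3→2:  <2:lead b6 ->
6. propose(2,'p'):  nop
7. deliver 2→1:  <1:foll b6 p>
8. deliver 1→2:  nop
9. deliver 2→3:  <3:foll b6 p>
10. deliver 3→2:  <2:lead b6 p>
11. timeout(3):  <3:cand b11 p>
12. deliver 3→2:  <2:foll b11 p>
13. deliver 2→3:  nop
14. deliver 3→1:  <1:foll b11 p>
15. deliver 1→3:  <3:lead b11 p>
16. deliver 3→0:  <0:foll b11 ->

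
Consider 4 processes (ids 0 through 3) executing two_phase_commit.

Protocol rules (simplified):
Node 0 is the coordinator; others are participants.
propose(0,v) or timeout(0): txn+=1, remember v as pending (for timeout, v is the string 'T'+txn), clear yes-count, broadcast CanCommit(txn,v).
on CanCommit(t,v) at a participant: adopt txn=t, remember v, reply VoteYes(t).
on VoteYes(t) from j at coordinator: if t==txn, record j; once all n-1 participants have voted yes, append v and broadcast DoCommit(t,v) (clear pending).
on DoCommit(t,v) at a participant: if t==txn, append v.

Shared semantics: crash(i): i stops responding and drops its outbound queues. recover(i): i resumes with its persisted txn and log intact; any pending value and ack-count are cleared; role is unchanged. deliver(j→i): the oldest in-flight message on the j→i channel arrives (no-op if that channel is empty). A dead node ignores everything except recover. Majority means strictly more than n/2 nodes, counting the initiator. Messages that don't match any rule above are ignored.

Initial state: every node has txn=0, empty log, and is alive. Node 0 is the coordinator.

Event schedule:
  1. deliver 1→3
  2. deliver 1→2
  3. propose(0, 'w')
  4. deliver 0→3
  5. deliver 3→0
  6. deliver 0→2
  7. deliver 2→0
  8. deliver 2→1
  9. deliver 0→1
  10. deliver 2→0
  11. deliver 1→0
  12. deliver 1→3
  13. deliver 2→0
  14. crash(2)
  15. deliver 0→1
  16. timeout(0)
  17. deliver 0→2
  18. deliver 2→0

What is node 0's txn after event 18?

2

after 1 — deliver 1→3: ·
after 2 — deliver 1→2: ·
after 3 — propose(0,'w'): n0:coor/t1/[-]
after 4 — deliver 0→3: n3:part/t1/[-]
after 5 — deliver 3→0: ·
after 6 — deliver 0→2: n2:part/t1/[-]
after 7 — deliver 2→0: ·
after 8 — deliver 2→1: ·
after 9 — deliver 0→1: n1:part/t1/[-]
after 10 — deliver 2→0: ·
after 11 — deliver 1→0: n0:coor/t1/[w]
after 12 — deliver 1→3: ·
after 13 — deliver 2→0: ·
after 14 — crash(2): n2:✗part/t1/[-]
after 15 — deliver 0→1: n1:part/t1/[w]
after 16 — timeout(0): n0:coor/t2/[w]
after 17 — deliver 0→2: ·
after 18 — deliver 2→0: ·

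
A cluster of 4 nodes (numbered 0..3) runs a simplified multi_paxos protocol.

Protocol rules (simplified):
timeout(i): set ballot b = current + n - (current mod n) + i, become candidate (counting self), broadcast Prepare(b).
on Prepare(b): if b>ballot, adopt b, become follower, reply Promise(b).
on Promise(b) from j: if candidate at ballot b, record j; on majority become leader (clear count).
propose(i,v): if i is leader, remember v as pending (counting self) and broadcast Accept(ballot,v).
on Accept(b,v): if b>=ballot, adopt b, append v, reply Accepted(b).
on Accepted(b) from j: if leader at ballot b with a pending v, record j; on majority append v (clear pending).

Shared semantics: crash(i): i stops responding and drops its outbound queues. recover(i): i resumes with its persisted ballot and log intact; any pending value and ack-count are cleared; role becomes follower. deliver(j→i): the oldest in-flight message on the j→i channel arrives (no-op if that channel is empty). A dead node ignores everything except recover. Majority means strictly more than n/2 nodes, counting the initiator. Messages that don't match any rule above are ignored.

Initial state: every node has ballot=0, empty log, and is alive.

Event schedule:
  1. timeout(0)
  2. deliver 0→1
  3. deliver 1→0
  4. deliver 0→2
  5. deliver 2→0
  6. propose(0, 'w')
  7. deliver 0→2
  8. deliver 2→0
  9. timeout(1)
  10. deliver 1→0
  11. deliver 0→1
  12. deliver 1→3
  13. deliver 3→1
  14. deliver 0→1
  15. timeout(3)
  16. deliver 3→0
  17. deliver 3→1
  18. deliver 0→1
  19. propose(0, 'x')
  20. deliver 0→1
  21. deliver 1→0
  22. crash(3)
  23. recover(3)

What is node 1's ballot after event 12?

step 1 timeout(0): 0={cand,b=4,log=-}
step 2 deliver 0→1: 1={foll,b=4,log=-}
step 3 deliver 1→0: —
step 4 deliver 0→2: 2={foll,b=4,log=-}
step 5 deliver 2→0: 0={lead,b=4,log=-}
step 6 propose(0,'w'): —
step 7 deliver 0→2: 2={foll,b=4,log=w}
step 8 deliver 2→0: —
step 9 timeout(1): 1={cand,b=9,log=-}
step 10 deliver 1→0: 0={foll,b=9,log=-}
step 11 deliver 0→1: —
step 12 deliver 1→3: 3={foll,b=9,log=-}

9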